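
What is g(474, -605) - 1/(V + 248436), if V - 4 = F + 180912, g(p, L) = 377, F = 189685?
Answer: 233376948/619037 ≈ 377.00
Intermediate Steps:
V = 370601 (V = 4 + (189685 + 180912) = 4 + 370597 = 370601)
g(474, -605) - 1/(V + 248436) = 377 - 1/(370601 + 248436) = 377 - 1/619037 = 233376948/619037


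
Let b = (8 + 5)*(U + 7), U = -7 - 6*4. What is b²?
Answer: 97344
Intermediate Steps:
U = -31 (U = -7 - 1*24 = -7 - 24 = -31)
b = -312 (b = (8 + 5)*(-31 + 7) = 13*(-24) = -312)
b² = (-312)² = 97344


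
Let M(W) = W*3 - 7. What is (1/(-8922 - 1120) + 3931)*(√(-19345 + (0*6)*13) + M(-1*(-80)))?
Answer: 9197698533/10042 + 39475101*I*√19345/10042 ≈ 9.1592e+5 + 5.4675e+5*I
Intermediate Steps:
M(W) = -7 + 3*W (M(W) = 3*W - 7 = -7 + 3*W)
(1/(-8922 - 1120) + 3931)*(√(-19345 + (0*6)*13) + M(-1*(-80))) = (1/(-8922 - 1120) + 3931)*(√(-19345 + (0*6)*13) + (-7 + 3*(-1*(-80)))) = (1/(-10042) + 3931)*(√(-19345 + 0*13) + (-7 + 3*80)) = (-1/10042 + 3931)*(√(-19345 + 0) + (-7 + 240)) = 39475101*(√(-19345) + 233)/10042 = 39475101*(I*√19345 + 233)/10042 = 39475101*(233 + I*√19345)/10042 = 9197698533/10042 + 39475101*I*√19345/10042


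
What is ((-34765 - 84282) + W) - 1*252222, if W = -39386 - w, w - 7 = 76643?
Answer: -487305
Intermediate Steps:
w = 76650 (w = 7 + 76643 = 76650)
W = -116036 (W = -39386 - 1*76650 = -39386 - 76650 = -116036)
((-34765 - 84282) + W) - 1*252222 = ((-34765 - 84282) - 116036) - 1*252222 = (-119047 - 116036) - 252222 = -235083 - 252222 = -487305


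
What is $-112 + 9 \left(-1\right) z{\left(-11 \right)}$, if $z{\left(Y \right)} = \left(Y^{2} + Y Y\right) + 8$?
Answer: $-2362$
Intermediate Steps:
$z{\left(Y \right)} = 8 + 2 Y^{2}$ ($z{\left(Y \right)} = \left(Y^{2} + Y^{2}\right) + 8 = 2 Y^{2} + 8 = 8 + 2 Y^{2}$)
$-112 + 9 \left(-1\right) z{\left(-11 \right)} = -112 + 9 \left(-1\right) \left(8 + 2 \left(-11\right)^{2}\right) = -112 - 9 \left(8 + 2 \cdot 121\right) = -112 - 9 \left(8 + 242\right) = -112 - 2250 = -2362$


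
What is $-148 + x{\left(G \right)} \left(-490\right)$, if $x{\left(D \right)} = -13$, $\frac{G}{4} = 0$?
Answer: $6222$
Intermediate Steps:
$G = 0$ ($G = 4 \cdot 0 = 0$)
$-148 + x{\left(G \right)} \left(-490\right) = -148 - -6370 = -148 + 6370 = 6222$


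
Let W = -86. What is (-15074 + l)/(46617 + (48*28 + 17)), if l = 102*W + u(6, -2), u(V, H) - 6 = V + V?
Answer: -74/149 ≈ -0.49664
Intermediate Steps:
u(V, H) = 6 + 2*V (u(V, H) = 6 + (V + V) = 6 + 2*V)
l = -8754 (l = 102*(-86) + (6 + 2*6) = -8772 + (6 + 12) = -8772 + 18 = -8754)
(-15074 + l)/(46617 + (48*28 + 17)) = (-15074 - 8754)/(46617 + (48*28 + 17)) = -23828/(46617 + (1344 + 17)) = -23828/(46617 + 1361) = -23828/47978 = -23828*1/47978 = -74/149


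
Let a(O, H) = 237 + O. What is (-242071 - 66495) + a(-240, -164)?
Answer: -308569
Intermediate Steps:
(-242071 - 66495) + a(-240, -164) = (-242071 - 66495) + (237 - 240) = -308566 - 3 = -308569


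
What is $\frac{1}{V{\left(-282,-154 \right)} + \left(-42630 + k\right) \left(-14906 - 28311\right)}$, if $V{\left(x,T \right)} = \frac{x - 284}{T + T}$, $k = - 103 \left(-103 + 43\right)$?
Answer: $\frac{154}{242589986383} \approx 6.3482 \cdot 10^{-10}$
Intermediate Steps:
$k = 6180$ ($k = \left(-103\right) \left(-60\right) = 6180$)
$V{\left(x,T \right)} = \frac{-284 + x}{2 T}$
$\frac{1}{V{\left(-282,-154 \right)} + \left(-42630 + k\right) \left(-14906 - 28311\right)} = \frac{1}{\frac{-284 - 282}{2 \left(-154\right)} + \left(-42630 + 6180\right) \left(-14906 - 28311\right)} = \frac{1}{\frac{1}{2} \left(- \frac{1}{154}\right) \left(-566\right) - -1575259650} = \frac{1}{\frac{283}{154} + 1575259650} = \frac{1}{\frac{242589986383}{154}} = \frac{154}{242589986383}$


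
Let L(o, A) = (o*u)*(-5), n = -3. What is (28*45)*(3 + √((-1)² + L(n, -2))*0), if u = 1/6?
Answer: 3780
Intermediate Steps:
u = ⅙ ≈ 0.16667
L(o, A) = -5*o/6 (L(o, A) = (o*(⅙))*(-5) = (o/6)*(-5) = -5*o/6)
(28*45)*(3 + √((-1)² + L(n, -2))*0) = (28*45)*(3 + √((-1)² - ⅚*(-3))*0) = 1260*(3 + √(1 + 5/2)*0) = 1260*(3 + √(7/2)*0) = 1260*(3 + (√14/2)*0) = 1260*(3 + 0) = 1260*3 = 3780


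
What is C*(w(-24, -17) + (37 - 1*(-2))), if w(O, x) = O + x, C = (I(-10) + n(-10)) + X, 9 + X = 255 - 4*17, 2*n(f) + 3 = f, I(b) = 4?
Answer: -351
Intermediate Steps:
n(f) = -3/2 + f/2
X = 178 (X = -9 + (255 - 4*17) = -9 + (255 - 68) = -9 + 187 = 178)
C = 351/2 (C = (4 + (-3/2 + (½)*(-10))) + 178 = (4 + (-3/2 - 5)) + 178 = (4 - 13/2) + 178 = -5/2 + 178 = 351/2 ≈ 175.50)
C*(w(-24, -17) + (37 - 1*(-2))) = 351*((-24 - 17) + (37 - 1*(-2)))/2 = 351*(-41 + (37 + 2))/2 = 351*(-41 + 39)/2 = (351/2)*(-2) = -351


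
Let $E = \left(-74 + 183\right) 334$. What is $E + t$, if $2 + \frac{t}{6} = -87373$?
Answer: $-487844$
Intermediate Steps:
$E = 36406$ ($E = 109 \cdot 334 = 36406$)
$t = -524250$ ($t = -12 + 6 \left(-87373\right) = -12 - 524238 = -524250$)
$E + t = 36406 - 524250 = -487844$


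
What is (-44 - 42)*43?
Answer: -3698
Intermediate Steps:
(-44 - 42)*43 = -86*43 = -3698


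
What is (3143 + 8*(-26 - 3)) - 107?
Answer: 2804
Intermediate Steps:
(3143 + 8*(-26 - 3)) - 107 = (3143 + 8*(-29)) - 107 = (3143 - 232) - 107 = 2911 - 107 = 2804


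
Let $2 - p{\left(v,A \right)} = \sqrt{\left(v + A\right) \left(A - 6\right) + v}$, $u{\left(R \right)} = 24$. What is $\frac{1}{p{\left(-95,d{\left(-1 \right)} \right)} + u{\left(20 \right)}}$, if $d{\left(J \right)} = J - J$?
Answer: $\frac{26}{201} + \frac{5 \sqrt{19}}{201} \approx 0.23778$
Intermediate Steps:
$d{\left(J \right)} = 0$
$p{\left(v,A \right)} = 2 - \sqrt{v + \left(-6 + A\right) \left(A + v\right)}$ ($p{\left(v,A \right)} = 2 - \sqrt{\left(v + A\right) \left(A - 6\right) + v} = 2 - \sqrt{\left(A + v\right) \left(-6 + A\right) + v} = 2 - \sqrt{\left(-6 + A\right) \left(A + v\right) + v} = 2 - \sqrt{v + \left(-6 + A\right) \left(A + v\right)}$)
$\frac{1}{p{\left(-95,d{\left(-1 \right)} \right)} + u{\left(20 \right)}} = \frac{1}{\left(2 - \sqrt{0^{2} - 0 - -475 + 0 \left(-95\right)}\right) + 24} = \frac{1}{\left(2 - \sqrt{0 + 0 + 475 + 0}\right) + 24} = \frac{1}{\left(2 - \sqrt{475}\right) + 24} = \frac{1}{\left(2 - 5 \sqrt{19}\right) + 24} = \frac{1}{26 - 5 \sqrt{19}}$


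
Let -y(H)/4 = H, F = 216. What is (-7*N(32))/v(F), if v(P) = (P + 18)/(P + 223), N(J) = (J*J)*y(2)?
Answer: 12587008/117 ≈ 1.0758e+5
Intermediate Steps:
y(H) = -4*H
N(J) = -8*J**2 (N(J) = (J*J)*(-4*2) = J**2*(-8) = -8*J**2)
v(P) = (18 + P)/(223 + P)
(-7*N(32))/v(F) = (-(-56)*32**2)/(((18 + 216)/(223 + 216))) = (-(-56)*1024)/((234/439)) = (-7*(-8192))/(((1/439)*234)) = 57344/(234/439) = 57344*(439/234) = 12587008/117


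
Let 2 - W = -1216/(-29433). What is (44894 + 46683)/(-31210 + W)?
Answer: -2695385841/918546280 ≈ -2.9344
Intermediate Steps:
W = 57650/29433 (W = 2 - (-1216)/(-29433) = 2 - (-1216)*(-1)/29433 = 2 - 1*1216/29433 = 2 - 1216/29433 = 57650/29433 ≈ 1.9587)
(44894 + 46683)/(-31210 + W) = (44894 + 46683)/(-31210 + 57650/29433) = 91577/(-918546280/29433) = 91577*(-29433/918546280) = -2695385841/918546280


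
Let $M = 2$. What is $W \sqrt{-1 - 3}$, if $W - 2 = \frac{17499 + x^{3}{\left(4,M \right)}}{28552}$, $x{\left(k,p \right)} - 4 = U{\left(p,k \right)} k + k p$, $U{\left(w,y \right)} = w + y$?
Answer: $\frac{121259 i}{14276} \approx 8.4939 i$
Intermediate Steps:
$x{\left(k,p \right)} = 4 + k p + k \left(k + p\right)$ ($x{\left(k,p \right)} = 4 + \left(\left(p + k\right) k + k p\right) = 4 + \left(\left(k + p\right) k + k p\right) = 4 + \left(k \left(k + p\right) + k p\right) = 4 + \left(k p + k \left(k + p\right)\right) = 4 + k p + k \left(k + p\right)$)
$W = \frac{121259}{28552}$ ($W = 2 + \frac{17499 + \left(4 + 4 \cdot 2 + 4 \left(4 + 2\right)\right)^{3}}{28552} = 2 + \left(17499 + \left(4 + 8 + 4 \cdot 6\right)^{3}\right) \frac{1}{28552} = 2 + \left(17499 + \left(4 + 8 + 24\right)^{3}\right) \frac{1}{28552} = 2 + \left(17499 + 36^{3}\right) \frac{1}{28552} = 2 + \left(17499 + 46656\right) \frac{1}{28552} = 2 + 64155 \cdot \frac{1}{28552} = 2 + \frac{64155}{28552} = \frac{121259}{28552} \approx 4.247$)
$W \sqrt{-1 - 3} = \frac{121259 \sqrt{-1 - 3}}{28552} = \frac{121259 \sqrt{-4}}{28552} = \frac{121259 \cdot 2 i}{28552} = \frac{121259 i}{14276}$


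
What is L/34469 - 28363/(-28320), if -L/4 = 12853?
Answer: -478343593/976162080 ≈ -0.49002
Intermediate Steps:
L = -51412 (L = -4*12853 = -51412)
L/34469 - 28363/(-28320) = -51412/34469 - 28363/(-28320) = -51412*1/34469 - 28363*(-1/28320) = -51412/34469 + 28363/28320 = -478343593/976162080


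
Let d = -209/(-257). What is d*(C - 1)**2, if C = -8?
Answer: 16929/257 ≈ 65.872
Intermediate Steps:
d = 209/257 (d = -209*(-1/257) = 209/257 ≈ 0.81323)
d*(C - 1)**2 = 209*(-8 - 1)**2/257 = (209/257)*(-9)**2 = (209/257)*81 = 16929/257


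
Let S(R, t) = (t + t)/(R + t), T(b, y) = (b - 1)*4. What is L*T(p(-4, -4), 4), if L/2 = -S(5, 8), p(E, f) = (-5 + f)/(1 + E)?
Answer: -256/13 ≈ -19.692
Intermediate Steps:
p(E, f) = (-5 + f)/(1 + E)
T(b, y) = -4 + 4*b (T(b, y) = (-1 + b)*4 = -4 + 4*b)
S(R, t) = 2*t/(R + t) (S(R, t) = (2*t)/(R + t) = 2*t/(R + t))
L = -32/13 (L = 2*(-2*8/(5 + 8)) = 2*(-2*8/13) = 2*(-1*16/13) = 2*(-16/13) = -32/13 ≈ -2.4615)
L*T(p(-4, -4), 4) = -32*(-4 + 4*((-5 - 4)/(1 - 4)))/13 = -32*(-4 + 4*(-9/(-3)))/13 = -32*(-4 + 4*(-⅓*(-9)))/13 = -32*(-4 + 4*3)/13 = -32*(-4 + 12)/13 = -32/13*8 = -256/13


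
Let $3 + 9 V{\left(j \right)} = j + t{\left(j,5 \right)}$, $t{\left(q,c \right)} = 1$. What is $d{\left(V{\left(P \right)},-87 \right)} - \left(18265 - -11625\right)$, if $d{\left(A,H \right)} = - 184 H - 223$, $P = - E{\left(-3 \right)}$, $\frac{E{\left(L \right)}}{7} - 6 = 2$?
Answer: $-14105$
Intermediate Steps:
$E{\left(L \right)} = 56$ ($E{\left(L \right)} = 42 + 7 \cdot 2 = 42 + 14 = 56$)
$P = -56$ ($P = \left(-1\right) 56 = -56$)
$V{\left(j \right)} = - \frac{2}{9} + \frac{j}{9}$ ($V{\left(j \right)} = - \frac{1}{3} + \frac{j + 1}{9} = - \frac{1}{3} + \frac{1 + j}{9} = - \frac{1}{3} + \left(\frac{1}{9} + \frac{j}{9}\right) = - \frac{2}{9} + \frac{j}{9}$)
$d{\left(A,H \right)} = -223 - 184 H$
$d{\left(V{\left(P \right)},-87 \right)} - \left(18265 - -11625\right) = \left(-223 - -16008\right) - \left(18265 - -11625\right) = \left(-223 + 16008\right) - \left(18265 + 11625\right) = 15785 - 29890 = -14105$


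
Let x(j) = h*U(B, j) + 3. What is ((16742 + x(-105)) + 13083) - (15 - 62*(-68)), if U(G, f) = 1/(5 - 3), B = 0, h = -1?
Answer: 51193/2 ≈ 25597.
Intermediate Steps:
U(G, f) = ½ (U(G, f) = 1/2 = ½)
x(j) = 5/2 (x(j) = -1*½ + 3 = -½ + 3 = 5/2)
((16742 + x(-105)) + 13083) - (15 - 62*(-68)) = ((16742 + 5/2) + 13083) - (15 - 62*(-68)) = (33489/2 + 13083) - (15 + 4216) = 59655/2 - 1*4231 = 59655/2 - 4231 = 51193/2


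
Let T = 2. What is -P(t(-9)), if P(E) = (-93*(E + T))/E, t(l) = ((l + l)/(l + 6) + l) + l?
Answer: 155/2 ≈ 77.500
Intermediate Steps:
t(l) = 2*l + 2*l/(6 + l) (t(l) = ((2*l)/(6 + l) + l) + l = (2*l/(6 + l) + l) + l = (l + 2*l/(6 + l)) + l = 2*l + 2*l/(6 + l))
P(E) = (-186 - 93*E)/E (P(E) = (-93*(E + 2))/E = (-93*(2 + E))/E = (-186 - 93*E)/E)
-P(t(-9)) = -(-93 - 186*(-(6 - 9)/(18*(7 - 9)))) = -(-93 - 186/(2*(-9)*(-2)/(-3))) = -(-93 - 186/(2*(-9)*(-⅓)*(-2))) = -(-93 - 186/(-12)) = -(-93 - 186*(-1/12)) = -(-93 + 31/2) = -1*(-155/2) = 155/2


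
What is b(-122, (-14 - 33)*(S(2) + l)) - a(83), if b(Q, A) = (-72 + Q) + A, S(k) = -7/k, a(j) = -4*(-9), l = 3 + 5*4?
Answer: -2293/2 ≈ -1146.5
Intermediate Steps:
l = 23 (l = 3 + 20 = 23)
a(j) = 36
b(Q, A) = -72 + A + Q
b(-122, (-14 - 33)*(S(2) + l)) - a(83) = (-72 + (-14 - 33)*(-7/2 + 23) - 122) - 1*36 = (-72 - 47*(-7*1/2 + 23) - 122) - 36 = (-72 - 47*(-7/2 + 23) - 122) - 36 = (-72 - 47*39/2 - 122) - 36 = (-72 - 1833/2 - 122) - 36 = -2221/2 - 36 = -2293/2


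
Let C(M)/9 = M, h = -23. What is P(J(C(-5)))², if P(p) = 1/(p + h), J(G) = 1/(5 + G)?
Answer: 1600/848241 ≈ 0.0018863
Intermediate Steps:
C(M) = 9*M
P(p) = 1/(-23 + p) (P(p) = 1/(p - 23) = 1/(-23 + p))
P(J(C(-5)))² = (1/(-23 + 1/(5 + 9*(-5))))² = (1/(-23 + 1/(5 - 45)))² = (1/(-23 + 1/(-40)))² = (1/(-23 - 1/40))² = (1/(-921/40))² = (-40/921)² = 1600/848241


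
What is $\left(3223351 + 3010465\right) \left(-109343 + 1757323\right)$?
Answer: $10273204091680$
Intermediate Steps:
$\left(3223351 + 3010465\right) \left(-109343 + 1757323\right) = 6233816 \cdot 1647980 = 10273204091680$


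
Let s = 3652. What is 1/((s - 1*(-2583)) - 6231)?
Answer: ¼ ≈ 0.25000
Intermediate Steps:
1/((s - 1*(-2583)) - 6231) = 1/((3652 - 1*(-2583)) - 6231) = 1/((3652 + 2583) - 6231) = 1/(6235 - 6231) = 1/4 = ¼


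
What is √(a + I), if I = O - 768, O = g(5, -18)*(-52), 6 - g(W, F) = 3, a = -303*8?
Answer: 6*I*√93 ≈ 57.862*I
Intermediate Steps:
a = -2424
g(W, F) = 3 (g(W, F) = 6 - 1*3 = 6 - 3 = 3)
O = -156 (O = 3*(-52) = -156)
I = -924 (I = -156 - 768 = -924)
√(a + I) = √(-2424 - 924) = √(-3348) = 6*I*√93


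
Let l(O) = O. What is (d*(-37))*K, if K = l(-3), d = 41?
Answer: 4551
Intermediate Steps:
K = -3
(d*(-37))*K = (41*(-37))*(-3) = -1517*(-3) = 4551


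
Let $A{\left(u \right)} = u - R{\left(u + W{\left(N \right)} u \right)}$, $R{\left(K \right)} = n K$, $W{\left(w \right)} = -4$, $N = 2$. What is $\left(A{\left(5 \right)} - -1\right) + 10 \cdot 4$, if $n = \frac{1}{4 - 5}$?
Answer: $31$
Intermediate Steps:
$n = -1$ ($n = \frac{1}{-1} = -1$)
$R{\left(K \right)} = - K$
$A{\left(u \right)} = - 2 u$ ($A{\left(u \right)} = u - - (u - 4 u) = u - - \left(-3\right) u = u - 3 u = - 2 u$)
$\left(A{\left(5 \right)} - -1\right) + 10 \cdot 4 = \left(\left(-2\right) 5 - -1\right) + 10 \cdot 4 = \left(-10 + 1\right) + 40 = -9 + 40 = 31$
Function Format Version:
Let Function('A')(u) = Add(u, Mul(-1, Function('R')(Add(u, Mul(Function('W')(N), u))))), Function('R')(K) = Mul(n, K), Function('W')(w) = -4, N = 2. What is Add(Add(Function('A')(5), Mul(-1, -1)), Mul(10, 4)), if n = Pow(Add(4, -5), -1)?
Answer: 31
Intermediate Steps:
n = -1 (n = Pow(-1, -1) = -1)
Function('R')(K) = Mul(-1, K)
Function('A')(u) = Mul(-2, u) (Function('A')(u) = Add(u, Mul(-1, Mul(-1, Add(u, Mul(-4, u))))) = Add(u, Mul(-1, Mul(-1, Mul(-3, u)))) = Add(u, Mul(-1, Mul(3, u))) = Add(u, Mul(-3, u)) = Mul(-2, u))
Add(Add(Function('A')(5), Mul(-1, -1)), Mul(10, 4)) = Add(Add(Mul(-2, 5), Mul(-1, -1)), Mul(10, 4)) = Add(Add(-10, 1), 40) = Add(-9, 40) = 31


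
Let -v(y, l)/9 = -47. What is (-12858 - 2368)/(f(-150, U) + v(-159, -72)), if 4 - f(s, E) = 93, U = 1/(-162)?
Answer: -7613/167 ≈ -45.587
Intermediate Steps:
U = -1/162 ≈ -0.0061728
v(y, l) = 423 (v(y, l) = -9*(-47) = 423)
f(s, E) = -89 (f(s, E) = 4 - 1*93 = 4 - 93 = -89)
(-12858 - 2368)/(f(-150, U) + v(-159, -72)) = (-12858 - 2368)/(-89 + 423) = -15226/334 = -15226*1/334 = -7613/167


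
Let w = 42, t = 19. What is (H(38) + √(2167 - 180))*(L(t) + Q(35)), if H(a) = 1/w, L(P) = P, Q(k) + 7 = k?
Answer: 47/42 + 47*√1987 ≈ 2096.2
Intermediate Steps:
Q(k) = -7 + k
H(a) = 1/42
(H(38) + √(2167 - 180))*(L(t) + Q(35)) = (1/42 + √(2167 - 180))*(19 + (-7 + 35)) = (1/42 + √1987)*(19 + 28) = (1/42 + √1987)*47 = 47/42 + 47*√1987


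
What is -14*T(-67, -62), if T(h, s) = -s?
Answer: -868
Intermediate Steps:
-14*T(-67, -62) = -(-14)*(-62) = -14*62 = -868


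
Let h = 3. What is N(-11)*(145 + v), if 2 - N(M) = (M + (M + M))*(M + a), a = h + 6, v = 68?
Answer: -13632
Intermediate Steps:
a = 9 (a = 3 + 6 = 9)
N(M) = 2 - 3*M*(9 + M) (N(M) = 2 - (M + (M + M))*(M + 9) = 2 - (M + 2*M)*(9 + M) = 2 - 3*M*(9 + M))
N(-11)*(145 + v) = (2 - 27*(-11) - 3*(-11)²)*(145 + 68) = (2 + 297 - 3*121)*213 = (2 + 297 - 363)*213 = -64*213 = -13632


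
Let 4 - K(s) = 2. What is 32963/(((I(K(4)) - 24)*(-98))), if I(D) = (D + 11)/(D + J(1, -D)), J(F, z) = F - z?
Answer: 23545/1498 ≈ 15.718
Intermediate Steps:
K(s) = 2 (K(s) = 4 - 1*2 = 4 - 2 = 2)
I(D) = (11 + D)/(1 + 2*D) (I(D) = (D + 11)/(D + (1 - (-1)*D)) = (11 + D)/(D + (1 + D)) = (11 + D)/(1 + 2*D))
32963/(((I(K(4)) - 24)*(-98))) = 32963/((((11 + 2)/(1 + 2*2) - 24)*(-98))) = 32963/(((13/(1 + 4) - 24)*(-98))) = 32963/(((13/5 - 24)*(-98))) = 32963/((-107/5*(-98))) = 32963/(10486/5) = 32963*(5/10486) = 23545/1498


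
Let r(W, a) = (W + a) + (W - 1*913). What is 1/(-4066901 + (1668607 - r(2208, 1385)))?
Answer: -1/2403182 ≈ -4.1611e-7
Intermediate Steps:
r(W, a) = -913 + a + 2*W (r(W, a) = (W + a) + (W - 913) = (W + a) + (-913 + W) = -913 + a + 2*W)
1/(-4066901 + (1668607 - r(2208, 1385))) = 1/(-4066901 + (1668607 - (-913 + 1385 + 2*2208))) = 1/(-4066901 + (1668607 - (-913 + 1385 + 4416))) = 1/(-4066901 + (1668607 - 1*4888)) = 1/(-4066901 + (1668607 - 4888)) = 1/(-4066901 + 1663719) = 1/(-2403182) = -1/2403182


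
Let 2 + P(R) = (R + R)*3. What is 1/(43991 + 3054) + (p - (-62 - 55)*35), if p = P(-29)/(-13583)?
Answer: 2616763395828/639012235 ≈ 4095.0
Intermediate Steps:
P(R) = -2 + 6*R (P(R) = -2 + (R + R)*3 = -2 + (2*R)*3 = -2 + 6*R)
p = 176/13583 (p = (-2 + 6*(-29))/(-13583) = (-2 - 174)*(-1/13583) = -176*(-1/13583) = 176/13583 ≈ 0.012957)
1/(43991 + 3054) + (p - (-62 - 55)*35) = 1/(43991 + 3054) + (176/13583 - (-62 - 55)*35) = 1/47045 + (176/13583 - (-117)*35) = 1/47045 + (176/13583 - 1*(-4095)) = 1/47045 + (176/13583 + 4095) = 1/47045 + 55622561/13583 = 2616763395828/639012235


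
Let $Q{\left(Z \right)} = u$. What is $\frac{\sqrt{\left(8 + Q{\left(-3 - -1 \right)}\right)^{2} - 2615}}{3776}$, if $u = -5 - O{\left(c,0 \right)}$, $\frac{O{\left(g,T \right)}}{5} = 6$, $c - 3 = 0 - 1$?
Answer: $\frac{i \sqrt{1886}}{3776} \approx 0.011501 i$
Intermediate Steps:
$c = 2$ ($c = 3 + \left(0 - 1\right) = 3 - 1 = 2$)
$O{\left(g,T \right)} = 30$ ($O{\left(g,T \right)} = 5 \cdot 6 = 30$)
$u = -35$ ($u = -5 - 30 = -35$)
$Q{\left(Z \right)} = -35$
$\frac{\sqrt{\left(8 + Q{\left(-3 - -1 \right)}\right)^{2} - 2615}}{3776} = \frac{\sqrt{\left(8 - 35\right)^{2} - 2615}}{3776} = \sqrt{\left(-27\right)^{2} - 2615} \cdot \frac{1}{3776} = \sqrt{729 - 2615} \cdot \frac{1}{3776} = \sqrt{-1886} \cdot \frac{1}{3776} = i \sqrt{1886} \cdot \frac{1}{3776} = \frac{i \sqrt{1886}}{3776}$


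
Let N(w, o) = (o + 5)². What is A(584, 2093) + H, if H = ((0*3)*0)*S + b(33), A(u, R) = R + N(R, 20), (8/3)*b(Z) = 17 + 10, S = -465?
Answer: 21825/8 ≈ 2728.1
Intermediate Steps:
N(w, o) = (5 + o)²
b(Z) = 81/8 (b(Z) = 3*(17 + 10)/8 = (3/8)*27 = 81/8)
A(u, R) = 625 + R (A(u, R) = R + (5 + 20)² = R + 25² = R + 625 = 625 + R)
H = 81/8 (H = ((0*3)*0)*(-465) + 81/8 = (0*0)*(-465) + 81/8 = 0*(-465) + 81/8 = 0 + 81/8 = 81/8 ≈ 10.125)
A(584, 2093) + H = (625 + 2093) + 81/8 = 2718 + 81/8 = 21825/8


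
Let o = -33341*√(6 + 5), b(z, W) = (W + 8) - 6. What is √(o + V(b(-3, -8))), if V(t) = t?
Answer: √(-6 - 33341*√11) ≈ 332.54*I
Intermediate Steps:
b(z, W) = 2 + W (b(z, W) = (8 + W) - 6 = 2 + W)
o = -33341*√11 ≈ -1.1058e+5
√(o + V(b(-3, -8))) = √(-33341*√11 + (2 - 8)) = √(-33341*√11 - 6) = √(-6 - 33341*√11)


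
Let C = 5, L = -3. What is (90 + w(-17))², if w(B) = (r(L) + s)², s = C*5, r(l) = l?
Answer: 329476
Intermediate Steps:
s = 25 (s = 5*5 = 25)
w(B) = 484 (w(B) = (-3 + 25)² = 22² = 484)
(90 + w(-17))² = (90 + 484)² = 574² = 329476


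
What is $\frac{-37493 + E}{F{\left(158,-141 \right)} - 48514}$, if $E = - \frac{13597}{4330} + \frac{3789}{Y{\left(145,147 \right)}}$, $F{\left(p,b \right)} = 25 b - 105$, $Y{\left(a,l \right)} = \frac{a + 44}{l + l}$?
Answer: $\frac{136837267}{225783520} \approx 0.60606$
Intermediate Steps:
$Y{\left(a,l \right)} = \frac{44 + a}{2 l}$
$F{\left(p,b \right)} = -105 + 25 b$
$E = \frac{25507423}{4330}$ ($E = - \frac{13597}{4330} + \frac{3789}{\frac{1}{2} \cdot \frac{1}{147} \left(44 + 145\right)} = \left(-13597\right) \frac{1}{4330} + \frac{3789}{\frac{1}{2} \cdot \frac{1}{147} \cdot 189} = - \frac{13597}{4330} + \frac{3789}{\frac{9}{14}} = - \frac{13597}{4330} + 3789 \cdot \frac{14}{9} = - \frac{13597}{4330} + 5894 = \frac{25507423}{4330} \approx 5890.9$)
$\frac{-37493 + E}{F{\left(158,-141 \right)} - 48514} = \frac{-37493 + \frac{25507423}{4330}}{\left(-105 + 25 \left(-141\right)\right) - 48514} = - \frac{136837267}{4330 \left(\left(-105 - 3525\right) - 48514\right)} = - \frac{136837267}{4330 \left(-3630 - 48514\right)} = - \frac{136837267}{4330 \left(-52144\right)} = \left(- \frac{136837267}{4330}\right) \left(- \frac{1}{52144}\right) = \frac{136837267}{225783520}$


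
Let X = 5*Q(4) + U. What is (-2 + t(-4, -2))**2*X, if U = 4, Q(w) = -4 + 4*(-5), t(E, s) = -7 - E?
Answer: -2900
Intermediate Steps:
Q(w) = -24 (Q(w) = -4 - 20 = -24)
X = -116 (X = 5*(-24) + 4 = -120 + 4 = -116)
(-2 + t(-4, -2))**2*X = (-2 + (-7 - 1*(-4)))**2*(-116) = (-2 + (-7 + 4))**2*(-116) = (-2 - 3)**2*(-116) = (-5)**2*(-116) = 25*(-116) = -2900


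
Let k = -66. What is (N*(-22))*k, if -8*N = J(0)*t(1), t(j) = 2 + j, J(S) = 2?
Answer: -1089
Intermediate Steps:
N = -¾ (N = -(2 + 1)/4 = -3/4 = -⅛*6 = -¾ ≈ -0.75000)
(N*(-22))*k = -¾*(-22)*(-66) = (33/2)*(-66) = -1089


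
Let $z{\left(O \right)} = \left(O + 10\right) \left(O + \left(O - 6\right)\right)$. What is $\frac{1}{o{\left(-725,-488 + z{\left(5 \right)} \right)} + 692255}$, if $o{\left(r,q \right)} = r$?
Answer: $\frac{1}{691530} \approx 1.4461 \cdot 10^{-6}$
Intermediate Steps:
$z{\left(O \right)} = \left(-6 + 2 O\right) \left(10 + O\right)$ ($z{\left(O \right)} = \left(10 + O\right) \left(O + \left(-6 + O\right)\right) = \left(10 + O\right) \left(-6 + 2 O\right) = \left(-6 + 2 O\right) \left(10 + O\right)$)
$\frac{1}{o{\left(-725,-488 + z{\left(5 \right)} \right)} + 692255} = \frac{1}{-725 + 692255} = \frac{1}{691530}$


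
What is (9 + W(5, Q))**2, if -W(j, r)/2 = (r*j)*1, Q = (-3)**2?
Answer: 6561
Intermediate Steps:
Q = 9
W(j, r) = -2*j*r (W(j, r) = -2*r*j = -2*j*r)
(9 + W(5, Q))**2 = (9 - 2*5*9)**2 = (9 - 90)**2 = (-81)**2 = 6561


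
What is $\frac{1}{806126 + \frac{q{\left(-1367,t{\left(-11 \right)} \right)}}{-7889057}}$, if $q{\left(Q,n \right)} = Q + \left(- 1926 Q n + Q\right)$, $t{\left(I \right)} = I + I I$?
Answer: $\frac{7889057}{6359284353296} \approx 1.2406 \cdot 10^{-6}$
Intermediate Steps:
$t{\left(I \right)} = I + I^{2}$
$q{\left(Q,n \right)} = 2 Q - 1926 Q n$ ($q{\left(Q,n \right)} = Q - \left(- Q + 1926 Q n\right) = 2 Q - 1926 Q n$)
$\frac{1}{806126 + \frac{q{\left(-1367,t{\left(-11 \right)} \right)}}{-7889057}} = \frac{1}{806126 + \frac{2 \left(-1367\right) \left(1 - 963 \left(- 11 \left(1 - 11\right)\right)\right)}{-7889057}} = \frac{1}{806126 + 2 \left(-1367\right) \left(1 - 963 \left(\left(-11\right) \left(-10\right)\right)\right) \left(- \frac{1}{7889057}\right)} = \frac{1}{806126 + 2 \left(-1367\right) \left(1 - 105930\right) \left(- \frac{1}{7889057}\right)} = \frac{1}{806126 + 2 \left(-1367\right) \left(-105929\right) \left(- \frac{1}{7889057}\right)} = \frac{1}{806126 + 289609886 \left(- \frac{1}{7889057}\right)} = \frac{1}{806126 - \frac{289609886}{7889057}} = \frac{1}{\frac{6359284353296}{7889057}} = \frac{7889057}{6359284353296}$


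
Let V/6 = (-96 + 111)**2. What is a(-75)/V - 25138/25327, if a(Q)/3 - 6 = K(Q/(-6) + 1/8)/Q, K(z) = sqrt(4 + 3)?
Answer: -1860023/1899525 - sqrt(7)/33750 ≈ -0.97928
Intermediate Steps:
K(z) = sqrt(7)
a(Q) = 18 + 3*sqrt(7)/Q (a(Q) = 18 + 3*(sqrt(7)/Q) = 18 + 3*sqrt(7)/Q)
V = 1350 (V = 6*(-96 + 111)**2 = 6*15**2 = 6*225 = 1350)
a(-75)/V - 25138/25327 = (18 + 3*sqrt(7)/(-75))/1350 - 25138/25327 = (18 + 3*sqrt(7)*(-1/75))*(1/1350) - 25138*1/25327 = (18 - sqrt(7)/25)*(1/1350) - 25138/25327 = (1/75 - sqrt(7)/33750) - 25138/25327 = -1860023/1899525 - sqrt(7)/33750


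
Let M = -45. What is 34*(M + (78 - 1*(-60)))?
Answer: 3162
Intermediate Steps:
34*(M + (78 - 1*(-60))) = 34*(-45 + (78 - 1*(-60))) = 34*(-45 + (78 + 60)) = 34*(-45 + 138) = 34*93 = 3162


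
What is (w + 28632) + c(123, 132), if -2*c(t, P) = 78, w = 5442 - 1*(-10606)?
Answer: 44641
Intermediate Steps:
w = 16048 (w = 5442 + 10606 = 16048)
c(t, P) = -39 (c(t, P) = -1/2*78 = -39)
(w + 28632) + c(123, 132) = (16048 + 28632) - 39 = 44680 - 39 = 44641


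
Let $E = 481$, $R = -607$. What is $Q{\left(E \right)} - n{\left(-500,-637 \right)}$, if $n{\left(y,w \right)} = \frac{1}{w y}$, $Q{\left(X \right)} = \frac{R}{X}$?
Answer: $- \frac{14871537}{11784500} \approx -1.262$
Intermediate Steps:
$Q{\left(X \right)} = - \frac{607}{X}$
$n{\left(y,w \right)} = \frac{1}{w y}$
$Q{\left(E \right)} - n{\left(-500,-637 \right)} = - \frac{607}{481} - \frac{1}{\left(-637\right) \left(-500\right)} = \left(-607\right) \frac{1}{481} - \left(- \frac{1}{637}\right) \left(- \frac{1}{500}\right) = - \frac{607}{481} - \frac{1}{318500} = - \frac{14871537}{11784500}$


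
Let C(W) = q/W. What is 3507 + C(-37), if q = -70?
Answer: 129829/37 ≈ 3508.9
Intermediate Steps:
C(W) = -70/W
3507 + C(-37) = 3507 - 70/(-37) = 3507 - 70*(-1/37) = 3507 + 70/37 = 129829/37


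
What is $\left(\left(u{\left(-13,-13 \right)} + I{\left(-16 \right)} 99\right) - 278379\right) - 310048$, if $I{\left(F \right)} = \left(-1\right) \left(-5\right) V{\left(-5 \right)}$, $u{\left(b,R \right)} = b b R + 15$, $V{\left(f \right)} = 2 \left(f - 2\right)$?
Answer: $-597539$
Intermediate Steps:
$V{\left(f \right)} = -4 + 2 f$ ($V{\left(f \right)} = 2 \left(-2 + f\right) = -4 + 2 f$)
$u{\left(b,R \right)} = 15 + R b^{2}$ ($u{\left(b,R \right)} = b^{2} R + 15 = R b^{2} + 15 = 15 + R b^{2}$)
$I{\left(F \right)} = -70$ ($I{\left(F \right)} = \left(-1\right) \left(-5\right) \left(-4 + 2 \left(-5\right)\right) = 5 \left(-4 - 10\right) = 5 \left(-14\right) = -70$)
$\left(\left(u{\left(-13,-13 \right)} + I{\left(-16 \right)} 99\right) - 278379\right) - 310048 = \left(\left(\left(15 - 13 \left(-13\right)^{2}\right) - 6930\right) - 278379\right) - 310048 = \left(\left(\left(15 - 2197\right) - 6930\right) - 278379\right) - 310048 = \left(\left(-2182 - 6930\right) - 278379\right) - 310048 = \left(-9112 - 278379\right) - 310048 = -287491 - 310048 = -597539$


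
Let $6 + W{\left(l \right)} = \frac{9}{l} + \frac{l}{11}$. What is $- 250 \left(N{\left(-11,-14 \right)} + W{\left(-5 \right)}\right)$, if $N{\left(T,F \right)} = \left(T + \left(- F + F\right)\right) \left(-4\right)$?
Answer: $- \frac{98300}{11} \approx -8936.4$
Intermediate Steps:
$W{\left(l \right)} = -6 + \frac{9}{l} + \frac{l}{11}$ ($W{\left(l \right)} = -6 + \left(\frac{9}{l} + \frac{l}{11}\right) = -6 + \frac{9}{l} + \frac{l}{11}$)
$N{\left(T,F \right)} = - 4 T$ ($N{\left(T,F \right)} = \left(T + 0\right) \left(-4\right) = T \left(-4\right) = - 4 T$)
$- 250 \left(N{\left(-11,-14 \right)} + W{\left(-5 \right)}\right) = - 250 \left(\left(-4\right) \left(-11\right) + \left(-6 + \frac{9}{-5} + \frac{1}{11} \left(-5\right)\right)\right) = - 250 \left(44 - \frac{454}{55}\right) = \left(-250\right) \frac{1966}{55} = - \frac{98300}{11}$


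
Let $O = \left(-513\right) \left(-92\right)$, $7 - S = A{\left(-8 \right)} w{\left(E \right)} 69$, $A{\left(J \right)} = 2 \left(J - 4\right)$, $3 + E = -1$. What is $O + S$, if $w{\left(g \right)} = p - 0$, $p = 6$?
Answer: $57139$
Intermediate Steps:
$E = -4$ ($E = -3 - 1 = -4$)
$A{\left(J \right)} = -8 + 2 J$ ($A{\left(J \right)} = 2 \left(-4 + J\right) = -8 + 2 J$)
$w{\left(g \right)} = 6$ ($w{\left(g \right)} = 6 - 0 = 6 + 0 = 6$)
$S = 9943$ ($S = 7 - \left(-8 + 2 \left(-8\right)\right) 6 \cdot 69 = 7 - \left(-8 - 16\right) 6 \cdot 69 = 7 - \left(-24\right) 6 \cdot 69 = 7 - \left(-144\right) 69 = 7 - -9936 = 7 + 9936 = 9943$)
$O = 47196$
$O + S = 47196 + 9943 = 57139$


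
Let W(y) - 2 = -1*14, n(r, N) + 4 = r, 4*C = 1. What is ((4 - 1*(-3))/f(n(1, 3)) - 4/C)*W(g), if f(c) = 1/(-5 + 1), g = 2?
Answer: 528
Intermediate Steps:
C = ¼ (C = (¼)*1 = ¼ ≈ 0.25000)
n(r, N) = -4 + r
W(y) = -12 (W(y) = 2 - 1*14 = 2 - 14 = -12)
f(c) = -¼ (f(c) = 1/(-4) = -¼)
((4 - 1*(-3))/f(n(1, 3)) - 4/C)*W(g) = ((4 - 1*(-3))/(-¼) - 4/¼)*(-12) = ((4 + 3)*(-4) - 4*4)*(-12) = (7*(-4) - 16)*(-12) = (-28 - 16)*(-12) = -44*(-12) = 528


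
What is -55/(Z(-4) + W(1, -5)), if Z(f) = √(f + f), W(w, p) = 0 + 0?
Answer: 55*I*√2/4 ≈ 19.445*I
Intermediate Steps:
W(w, p) = 0
Z(f) = √2*√f (Z(f) = √(2*f) = √2*√f)
-55/(Z(-4) + W(1, -5)) = -55/(√2*√(-4) + 0) = -55/(√2*(2*I) + 0) = -55/(2*I*√2 + 0) = -55*(-I*√2/4) = -(-55)*I*√2/4 = 55*I*√2/4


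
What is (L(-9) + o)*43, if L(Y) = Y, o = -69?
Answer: -3354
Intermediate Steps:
(L(-9) + o)*43 = (-9 - 69)*43 = -78*43 = -3354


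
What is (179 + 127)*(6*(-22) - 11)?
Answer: -43758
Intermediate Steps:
(179 + 127)*(6*(-22) - 11) = 306*(-132 - 11) = 306*(-143) = -43758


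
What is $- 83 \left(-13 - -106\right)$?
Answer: $-7719$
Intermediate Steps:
$- 83 \left(-13 - -106\right) = - 83 \left(-13 + 106\right) = \left(-83\right) 93 = -7719$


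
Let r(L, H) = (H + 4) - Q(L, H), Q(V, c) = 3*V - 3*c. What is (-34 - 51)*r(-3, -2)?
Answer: -425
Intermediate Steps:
Q(V, c) = -3*c + 3*V
r(L, H) = 4 - 3*L + 4*H (r(L, H) = (H + 4) - (-3*H + 3*L) = (4 + H) + (-3*L + 3*H) = 4 - 3*L + 4*H)
(-34 - 51)*r(-3, -2) = (-34 - 51)*(4 - 3*(-3) + 4*(-2)) = -85*(4 + 9 - 8) = -85*5 = -425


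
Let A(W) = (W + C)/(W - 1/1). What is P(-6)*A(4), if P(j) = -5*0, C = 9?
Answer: 0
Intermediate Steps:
P(j) = 0
A(W) = (9 + W)/(-1 + W) (A(W) = (W + 9)/(W - 1/1) = (9 + W)/(W - 1*1) = (9 + W)/(W - 1) = (9 + W)/(-1 + W))
P(-6)*A(4) = 0*((9 + 4)/(-1 + 4)) = 0*(13/3) = 0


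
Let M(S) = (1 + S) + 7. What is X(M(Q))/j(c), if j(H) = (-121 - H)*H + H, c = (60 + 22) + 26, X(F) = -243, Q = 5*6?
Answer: 3/304 ≈ 0.0098684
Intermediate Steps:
Q = 30
M(S) = 8 + S
c = 108 (c = 82 + 26 = 108)
j(H) = H + H*(-121 - H) (j(H) = H*(-121 - H) + H = H + H*(-121 - H))
X(M(Q))/j(c) = -243*(-1/(108*(120 + 108))) = -243/((-1*108*228)) = -243/(-24624) = -243*(-1/24624) = 3/304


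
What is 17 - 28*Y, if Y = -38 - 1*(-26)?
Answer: 353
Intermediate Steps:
Y = -12 (Y = -38 + 26 = -12)
17 - 28*Y = 17 - 28*(-12) = 17 + 336 = 353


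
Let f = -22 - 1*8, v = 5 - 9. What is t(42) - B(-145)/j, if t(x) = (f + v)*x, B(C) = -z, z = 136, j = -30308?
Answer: -10819990/7577 ≈ -1428.0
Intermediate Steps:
v = -4
B(C) = -136 (B(C) = -1*136 = -136)
f = -30 (f = -22 - 8 = -30)
t(x) = -34*x (t(x) = (-30 - 4)*x = -34*x)
t(42) - B(-145)/j = -34*42 - (-136)/(-30308) = -1428 - (-136)*(-1)/30308 = -1428 - 1*34/7577 = -1428 - 34/7577 = -10819990/7577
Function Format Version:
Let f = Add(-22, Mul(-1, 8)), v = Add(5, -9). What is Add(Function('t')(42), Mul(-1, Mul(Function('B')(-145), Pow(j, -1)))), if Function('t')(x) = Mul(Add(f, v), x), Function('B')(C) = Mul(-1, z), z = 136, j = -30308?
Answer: Rational(-10819990, 7577) ≈ -1428.0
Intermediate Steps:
v = -4
Function('B')(C) = -136 (Function('B')(C) = Mul(-1, 136) = -136)
f = -30 (f = Add(-22, -8) = -30)
Function('t')(x) = Mul(-34, x) (Function('t')(x) = Mul(Add(-30, -4), x) = Mul(-34, x))
Add(Function('t')(42), Mul(-1, Mul(Function('B')(-145), Pow(j, -1)))) = Add(Mul(-34, 42), Mul(-1, Mul(-136, Pow(-30308, -1)))) = Add(-1428, Mul(-1, Mul(-136, Rational(-1, 30308)))) = Add(-1428, Mul(-1, Rational(34, 7577))) = Add(-1428, Rational(-34, 7577)) = Rational(-10819990, 7577)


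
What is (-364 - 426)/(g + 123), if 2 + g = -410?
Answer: 790/289 ≈ 2.7336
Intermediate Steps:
g = -412 (g = -2 - 410 = -412)
(-364 - 426)/(g + 123) = (-364 - 426)/(-412 + 123) = -790/(-289) = -790*(-1/289) = 790/289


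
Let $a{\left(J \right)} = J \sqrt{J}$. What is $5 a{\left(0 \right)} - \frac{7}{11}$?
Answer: $- \frac{7}{11} \approx -0.63636$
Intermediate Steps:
$a{\left(J \right)} = J^{\frac{3}{2}}$
$5 a{\left(0 \right)} - \frac{7}{11} = 5 \cdot 0^{\frac{3}{2}} - \frac{7}{11} = 5 \cdot 0 - \frac{7}{11} = 0 - \frac{7}{11} = - \frac{7}{11}$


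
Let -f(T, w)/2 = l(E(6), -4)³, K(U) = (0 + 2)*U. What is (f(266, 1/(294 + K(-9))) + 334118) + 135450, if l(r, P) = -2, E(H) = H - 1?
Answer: 469584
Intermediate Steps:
E(H) = -1 + H
K(U) = 2*U
f(T, w) = 16 (f(T, w) = -2*(-2)³ = -2*(-8) = 16)
(f(266, 1/(294 + K(-9))) + 334118) + 135450 = (16 + 334118) + 135450 = 334134 + 135450 = 469584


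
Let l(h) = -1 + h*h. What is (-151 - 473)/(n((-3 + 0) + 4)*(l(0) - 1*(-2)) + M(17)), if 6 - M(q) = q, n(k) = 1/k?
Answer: 312/5 ≈ 62.400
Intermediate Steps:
l(h) = -1 + h**2
n(k) = 1/k
M(q) = 6 - q
(-151 - 473)/(n((-3 + 0) + 4)*(l(0) - 1*(-2)) + M(17)) = (-151 - 473)/(((-1 + 0**2) - 1*(-2))/((-3 + 0) + 4) + (6 - 1*17)) = -624/(((-1 + 0) + 2)/(-3 + 4) + (6 - 17)) = -624/((-1 + 2)/1 - 11) = -624/(1*1 - 11) = -624/(1 - 11) = -624/(-10) = -624*(-1/10) = 312/5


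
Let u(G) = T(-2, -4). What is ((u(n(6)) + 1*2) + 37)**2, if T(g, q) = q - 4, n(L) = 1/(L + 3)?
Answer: 961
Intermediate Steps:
n(L) = 1/(3 + L)
T(g, q) = -4 + q
u(G) = -8 (u(G) = -4 - 4 = -8)
((u(n(6)) + 1*2) + 37)**2 = ((-8 + 1*2) + 37)**2 = ((-8 + 2) + 37)**2 = (-6 + 37)**2 = 31**2 = 961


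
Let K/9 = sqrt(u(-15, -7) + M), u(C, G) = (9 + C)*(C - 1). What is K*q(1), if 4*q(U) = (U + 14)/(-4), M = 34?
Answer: -135*sqrt(130)/16 ≈ -96.202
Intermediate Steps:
u(C, G) = (-1 + C)*(9 + C) (u(C, G) = (9 + C)*(-1 + C) = (-1 + C)*(9 + C))
K = 9*sqrt(130) (K = 9*sqrt((-9 + (-15)**2 + 8*(-15)) + 34) = 9*sqrt((-9 + 225 - 120) + 34) = 9*sqrt(96 + 34) = 9*sqrt(130) ≈ 102.62)
q(U) = -7/8 - U/16 (q(U) = ((U + 14)/(-4))/4 = ((14 + U)*(-1/4))/4 = (-7/2 - U/4)/4 = -7/8 - U/16)
K*q(1) = (9*sqrt(130))*(-7/8 - 1/16*1) = (9*sqrt(130))*(-7/8 - 1/16) = (9*sqrt(130))*(-15/16) = -135*sqrt(130)/16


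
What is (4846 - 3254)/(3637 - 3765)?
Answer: -199/16 ≈ -12.438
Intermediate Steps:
(4846 - 3254)/(3637 - 3765) = 1592/(-128) = 1592*(-1/128) = -199/16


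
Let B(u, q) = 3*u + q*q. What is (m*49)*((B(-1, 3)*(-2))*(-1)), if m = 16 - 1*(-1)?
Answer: 9996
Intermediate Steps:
B(u, q) = q**2 + 3*u (B(u, q) = 3*u + q**2 = q**2 + 3*u)
m = 17 (m = 16 + 1 = 17)
(m*49)*((B(-1, 3)*(-2))*(-1)) = (17*49)*(((3**2 + 3*(-1))*(-2))*(-1)) = 833*(((9 - 3)*(-2))*(-1)) = 833*((6*(-2))*(-1)) = 833*(-12*(-1)) = 833*12 = 9996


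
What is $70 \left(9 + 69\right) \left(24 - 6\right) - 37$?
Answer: $98243$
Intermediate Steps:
$70 \left(9 + 69\right) \left(24 - 6\right) - 37 = 70 \cdot 78 \cdot 18 - 37 = 70 \cdot 1404 - 37 = 98280 - 37 = 98243$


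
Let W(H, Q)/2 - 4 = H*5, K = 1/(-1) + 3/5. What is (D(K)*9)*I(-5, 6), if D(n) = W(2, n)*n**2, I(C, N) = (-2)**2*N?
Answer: 24192/25 ≈ 967.68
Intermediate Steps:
I(C, N) = 4*N
K = -2/5 (K = 1*(-1) + 3*(1/5) = -1 + 3/5 = -2/5 ≈ -0.40000)
W(H, Q) = 8 + 10*H (W(H, Q) = 8 + 2*(H*5) = 8 + 2*(5*H) = 8 + 10*H)
D(n) = 28*n**2 (D(n) = (8 + 10*2)*n**2 = (8 + 20)*n**2 = 28*n**2)
(D(K)*9)*I(-5, 6) = ((28*(-2/5)**2)*9)*(4*6) = ((28*(4/25))*9)*24 = ((112/25)*9)*24 = (1008/25)*24 = 24192/25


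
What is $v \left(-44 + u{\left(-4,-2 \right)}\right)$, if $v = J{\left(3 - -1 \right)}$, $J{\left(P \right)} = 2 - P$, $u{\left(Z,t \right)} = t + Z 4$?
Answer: $124$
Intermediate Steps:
$u{\left(Z,t \right)} = t + 4 Z$
$v = -2$ ($v = 2 - \left(3 - -1\right) = 2 - \left(3 + 1\right) = 2 - 4 = -2$)
$v \left(-44 + u{\left(-4,-2 \right)}\right) = - 2 \left(-44 + \left(-2 + 4 \left(-4\right)\right)\right) = - 2 \left(-44 - 18\right) = \left(-2\right) \left(-62\right) = 124$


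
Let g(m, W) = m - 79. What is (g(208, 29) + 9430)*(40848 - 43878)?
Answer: -28963770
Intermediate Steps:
g(m, W) = -79 + m
(g(208, 29) + 9430)*(40848 - 43878) = ((-79 + 208) + 9430)*(40848 - 43878) = (129 + 9430)*(-3030) = 9559*(-3030) = -28963770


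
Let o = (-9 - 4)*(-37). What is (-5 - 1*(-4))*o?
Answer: -481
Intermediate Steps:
o = 481 (o = -13*(-37) = 481)
(-5 - 1*(-4))*o = (-5 - 1*(-4))*481 = (-5 + 4)*481 = -1*481 = -481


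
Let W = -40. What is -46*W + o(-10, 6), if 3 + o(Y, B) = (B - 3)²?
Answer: 1846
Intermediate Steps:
o(Y, B) = -3 + (-3 + B)² (o(Y, B) = -3 + (B - 3)² = -3 + (-3 + B)²)
-46*W + o(-10, 6) = -46*(-40) + (-3 + (-3 + 6)²) = 1840 + (-3 + 3²) = 1840 + (-3 + 9) = 1840 + 6 = 1846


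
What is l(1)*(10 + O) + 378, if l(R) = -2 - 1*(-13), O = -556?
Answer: -5628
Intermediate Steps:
l(R) = 11 (l(R) = -2 + 13 = 11)
l(1)*(10 + O) + 378 = 11*(10 - 556) + 378 = 11*(-546) + 378 = -6006 + 378 = -5628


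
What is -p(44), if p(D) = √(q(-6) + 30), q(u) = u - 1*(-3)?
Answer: -3*√3 ≈ -5.1962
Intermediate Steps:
q(u) = 3 + u (q(u) = u + 3 = 3 + u)
p(D) = 3*√3 (p(D) = √((3 - 6) + 30) = √(-3 + 30) = √27 = 3*√3)
-p(44) = -3*√3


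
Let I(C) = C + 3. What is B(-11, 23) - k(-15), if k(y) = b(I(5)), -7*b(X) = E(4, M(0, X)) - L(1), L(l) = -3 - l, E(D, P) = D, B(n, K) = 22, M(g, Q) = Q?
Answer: 162/7 ≈ 23.143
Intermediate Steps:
I(C) = 3 + C
b(X) = -8/7 (b(X) = -(4 - (-3 - 1*1))/7 = -(4 - (-3 - 1))/7 = -(4 - 1*(-4))/7 = -(4 + 4)/7 = -⅐*8 = -8/7)
k(y) = -8/7
B(-11, 23) - k(-15) = 22 - 1*(-8/7) = 22 + 8/7 = 162/7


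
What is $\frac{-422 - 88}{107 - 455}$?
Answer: $\frac{85}{58} \approx 1.4655$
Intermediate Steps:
$\frac{-422 - 88}{107 - 455} = \frac{-422 - 88}{-348} = \left(-510\right) \left(- \frac{1}{348}\right) = \frac{85}{58}$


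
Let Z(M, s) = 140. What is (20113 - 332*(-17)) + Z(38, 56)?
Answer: 25897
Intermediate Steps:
(20113 - 332*(-17)) + Z(38, 56) = (20113 - 332*(-17)) + 140 = (20113 + 5644) + 140 = 25757 + 140 = 25897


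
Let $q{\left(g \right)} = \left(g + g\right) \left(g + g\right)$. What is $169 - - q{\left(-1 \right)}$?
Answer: $173$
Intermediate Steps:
$q{\left(g \right)} = 4 g^{2}$ ($q{\left(g \right)} = 2 g 2 g = 4 g^{2}$)
$169 - - q{\left(-1 \right)} = 169 + \left(4 \left(-1\right)^{2} - 0\right) = 169 + \left(4 \cdot 1 + 0\right) = 169 + \left(4 + 0\right) = 169 + 4 = 173$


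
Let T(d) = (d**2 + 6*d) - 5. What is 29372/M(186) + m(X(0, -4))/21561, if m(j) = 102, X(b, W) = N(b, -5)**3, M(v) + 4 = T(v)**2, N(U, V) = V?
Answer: 43560751294/9163352016015 ≈ 0.0047538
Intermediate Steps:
T(d) = -5 + d**2 + 6*d
M(v) = -4 + (-5 + v**2 + 6*v)**2
X(b, W) = -125 (X(b, W) = (-5)**3 = -125)
29372/M(186) + m(X(0, -4))/21561 = 29372/(-4 + (-5 + 186**2 + 6*186)**2) + 102/21561 = 29372/(-4 + (-5 + 34596 + 1116)**2) + 102*(1/21561) = 29372/(-4 + 35707**2) + 34/7187 = 29372/(-4 + 1274989849) + 34/7187 = 29372/1274989845 + 34/7187 = 43560751294/9163352016015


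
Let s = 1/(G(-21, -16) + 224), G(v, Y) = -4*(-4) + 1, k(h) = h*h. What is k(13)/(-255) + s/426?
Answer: -1927811/2908870 ≈ -0.66273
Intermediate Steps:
k(h) = h**2
G(v, Y) = 17 (G(v, Y) = 16 + 1 = 17)
s = 1/241 (s = 1/(17 + 224) = 1/241 ≈ 0.0041494)
k(13)/(-255) + s/426 = 13**2/(-255) + (1/241)/426 = 169*(-1/255) + (1/241)*(1/426) = -169/255 + 1/102666 = -1927811/2908870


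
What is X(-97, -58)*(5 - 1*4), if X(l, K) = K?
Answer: -58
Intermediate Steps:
X(-97, -58)*(5 - 1*4) = -58*(5 - 1*4) = -58*(5 - 4) = -58*1 = -58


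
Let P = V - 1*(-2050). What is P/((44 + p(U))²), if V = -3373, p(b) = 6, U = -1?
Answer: -1323/2500 ≈ -0.52920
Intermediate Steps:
P = -1323 (P = -3373 - 1*(-2050) = -3373 + 2050 = -1323)
P/((44 + p(U))²) = -1323/(44 + 6)² = -1323/(50²) = -1323/2500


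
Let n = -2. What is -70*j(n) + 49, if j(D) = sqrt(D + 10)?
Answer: 49 - 140*sqrt(2) ≈ -148.99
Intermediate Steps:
j(D) = sqrt(10 + D)
-70*j(n) + 49 = -70*sqrt(10 - 2) + 49 = -140*sqrt(2) + 49 = 49 - 140*sqrt(2)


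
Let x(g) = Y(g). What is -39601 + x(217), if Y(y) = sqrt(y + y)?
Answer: -39601 + sqrt(434) ≈ -39580.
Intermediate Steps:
Y(y) = sqrt(2)*sqrt(y) (Y(y) = sqrt(2*y) = sqrt(2)*sqrt(y))
x(g) = sqrt(2)*sqrt(g)
-39601 + x(217) = -39601 + sqrt(2)*sqrt(217) = -39601 + sqrt(434)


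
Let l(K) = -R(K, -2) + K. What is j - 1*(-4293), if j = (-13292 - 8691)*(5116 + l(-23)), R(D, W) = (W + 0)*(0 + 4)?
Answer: -112130990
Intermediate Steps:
R(D, W) = 4*W (R(D, W) = W*4 = 4*W)
l(K) = 8 + K (l(K) = -4*(-2) + K = -1*(-8) + K = 8 + K)
j = -112135283 (j = (-13292 - 8691)*(5116 + (8 - 23)) = -21983*(5116 - 15) = -21983*5101 = -112135283)
j - 1*(-4293) = -112135283 - 1*(-4293) = -112135283 + 4293 = -112130990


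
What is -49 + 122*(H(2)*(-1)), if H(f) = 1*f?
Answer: -293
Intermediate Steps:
H(f) = f
-49 + 122*(H(2)*(-1)) = -49 + 122*(2*(-1)) = -49 + 122*(-2) = -49 - 244 = -293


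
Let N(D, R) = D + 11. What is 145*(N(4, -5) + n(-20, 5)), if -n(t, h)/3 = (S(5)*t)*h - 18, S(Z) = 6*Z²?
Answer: 6535005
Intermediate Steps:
n(t, h) = 54 - 450*h*t (n(t, h) = -3*(((6*5²)*t)*h - 18) = -3*(((6*25)*t)*h - 18) = -3*((150*t)*h - 18) = -3*(150*h*t - 18) = -3*(-18 + 150*h*t) = 54 - 450*h*t)
N(D, R) = 11 + D
145*(N(4, -5) + n(-20, 5)) = 145*((11 + 4) + (54 - 450*5*(-20))) = 145*(15 + (54 + 45000)) = 145*(15 + 45054) = 145*45069 = 6535005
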